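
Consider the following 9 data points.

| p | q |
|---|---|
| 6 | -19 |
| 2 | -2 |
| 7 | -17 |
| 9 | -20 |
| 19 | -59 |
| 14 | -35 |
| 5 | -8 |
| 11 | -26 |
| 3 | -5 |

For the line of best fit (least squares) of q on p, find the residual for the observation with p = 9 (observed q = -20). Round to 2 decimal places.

2.97

n = 9, Σx = 76, Σy = -191, Σxy = -2369, Σx² = 882
Sxx = Σx² − (Σx)²/n = 882 − 641.777778 = 240.222222
Sxy = Σxy − (Σx)(Σy)/n = -2369 − (-1612.888889) = -756.111111
b = Sxy/Sxx = -756.111111/240.222222 = -3.147549
a = ȳ − b·x̄ = -21.222222 − (-3.147549)·8.444444 = 5.357077
ŷ(9) = 5.357077 + (-3.147549)·9 = -22.970860
residual = y − ŷ = -20 − (-22.970860) = 2.970860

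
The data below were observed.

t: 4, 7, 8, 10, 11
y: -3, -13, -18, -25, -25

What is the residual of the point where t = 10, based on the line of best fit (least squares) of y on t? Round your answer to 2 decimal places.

n = 5, Σx = 40, Σy = -84, Σxy = -772, Σx² = 350
Sxx = Σx² − (Σx)²/n = 350 − 320 = 30
Sxy = Σxy − (Σx)(Σy)/n = -772 − (-672) = -100
b = Sxy/Sxx = -100/30 = -3.333333
a = ȳ − b·x̄ = -16.8 − (-3.333333)·8 = 9.866667
ŷ(10) = 9.866667 + (-3.333333)·10 = -23.466667
residual = y − ŷ = -25 − (-23.466667) = -1.533333

-1.53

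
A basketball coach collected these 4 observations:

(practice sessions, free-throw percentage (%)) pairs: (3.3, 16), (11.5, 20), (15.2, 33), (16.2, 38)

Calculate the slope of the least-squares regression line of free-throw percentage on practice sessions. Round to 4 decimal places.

1.5935

n = 4, Σx = 46.2, Σy = 107, Σxy = 1400, Σx² = 636.62
Sxx = Σx² − (Σx)²/n = 636.62 − 533.61 = 103.01
Sxy = Σxy − (Σx)(Σy)/n = 1400 − 1235.85 = 164.15
b = Sxy/Sxx = 164.15/103.01 = 1.593535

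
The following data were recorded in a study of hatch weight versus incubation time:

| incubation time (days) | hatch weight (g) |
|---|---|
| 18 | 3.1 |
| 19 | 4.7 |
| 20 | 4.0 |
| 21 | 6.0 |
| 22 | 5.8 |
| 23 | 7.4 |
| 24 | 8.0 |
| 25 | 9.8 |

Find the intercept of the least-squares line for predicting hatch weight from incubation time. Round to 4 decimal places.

n = 8, Σx = 172, Σy = 48.8, Σxy = 1085.9, Σx² = 3740
Sxx = Σx² − (Σx)²/n = 3740 − 3698 = 42
Sxy = Σxy − (Σx)(Σy)/n = 1085.9 − 1049.2 = 36.7
b = Sxy/Sxx = 36.7/42 = 0.873810
a = ȳ − b·x̄ = 6.1 − 0.873810·21.5 = -12.686905

-12.6869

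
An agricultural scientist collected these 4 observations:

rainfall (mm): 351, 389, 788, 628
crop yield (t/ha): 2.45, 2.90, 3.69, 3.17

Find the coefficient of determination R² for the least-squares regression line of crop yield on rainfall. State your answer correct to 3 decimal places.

n = 4, Σx = 2156, Σy = 12.21, Σxy = 6886.53, Σx² = 1289850, Σy² = 38.0775
Sxx = Σx² − (Σx)²/n = 1289850 − 1162084 = 127766
Sxy = Σxy − (Σx)(Σy)/n = 6886.53 − 6581.19 = 305.34
Syy = Σy² − (Σy)²/n = 38.0775 − 37.271025 = 0.806475
R² = Sxy²/(Sxx·Syy) = (305.34)²/(127766·0.806475) = 0.904818

0.905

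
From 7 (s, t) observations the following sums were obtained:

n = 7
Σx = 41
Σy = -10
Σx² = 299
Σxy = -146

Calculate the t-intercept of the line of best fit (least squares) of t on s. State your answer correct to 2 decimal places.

7.27

Sxx = Σx² − (Σx)²/n = 299 − 240.142857 = 58.857143
Sxy = Σxy − (Σx)(Σy)/n = -146 − (-58.571429) = -87.428571
b = Sxy/Sxx = -87.428571/58.857143 = -1.485437
a = ȳ − b·x̄ = -1.428571 − (-1.485437)·5.857143 = 7.271845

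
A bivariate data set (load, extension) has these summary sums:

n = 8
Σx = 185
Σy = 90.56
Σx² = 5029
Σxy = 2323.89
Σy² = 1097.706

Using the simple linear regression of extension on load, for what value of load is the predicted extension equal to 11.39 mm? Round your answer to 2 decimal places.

Sxx = Σx² − (Σx)²/n = 5029 − 4278.125 = 750.875
Sxy = Σxy − (Σx)(Σy)/n = 2323.89 − 2094.2 = 229.69
b = Sxy/Sxx = 229.69/750.875 = 0.305896
a = ȳ − b·x̄ = 11.32 − 0.305896·23.125 = 4.246144
Set a + b·x = 11.39: x = (11.39 − 4.246144) / 0.305896 = 23.353836

23.35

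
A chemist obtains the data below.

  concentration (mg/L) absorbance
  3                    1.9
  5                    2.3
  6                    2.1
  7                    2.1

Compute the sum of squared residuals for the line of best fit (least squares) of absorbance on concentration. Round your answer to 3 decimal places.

0.062

n = 4, Σx = 21, Σy = 8.4, Σxy = 44.5, Σx² = 119, Σy² = 17.72
Sxx = Σx² − (Σx)²/n = 119 − 110.25 = 8.75
Sxy = Σxy − (Σx)(Σy)/n = 44.5 − 44.1 = 0.4
Syy = Σy² − (Σy)²/n = 17.72 − 17.64 = 0.08
b = Sxy/Sxx = 0.4/8.75 = 0.045714
SSE = Syy − b·Sxy = 0.08 − 0.045714·0.4 = 0.061714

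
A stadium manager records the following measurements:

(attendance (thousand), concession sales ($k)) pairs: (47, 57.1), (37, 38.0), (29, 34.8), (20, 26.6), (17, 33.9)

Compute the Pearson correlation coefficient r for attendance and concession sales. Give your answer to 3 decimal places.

n = 5, Σx = 150, Σy = 190.4, Σxy = 6207.2, Σx² = 5108, Σy² = 7772.22
Sxx = Σx² − (Σx)²/n = 5108 − 4500 = 608
Sxy = Σxy − (Σx)(Σy)/n = 6207.2 − 5712 = 495.2
Syy = Σy² − (Σy)²/n = 7772.22 − 7250.432 = 521.788
r = Sxy/√(Sxx·Syy) = 495.2/√(317247.104) = 495.2/563.246930 = 0.879188

0.879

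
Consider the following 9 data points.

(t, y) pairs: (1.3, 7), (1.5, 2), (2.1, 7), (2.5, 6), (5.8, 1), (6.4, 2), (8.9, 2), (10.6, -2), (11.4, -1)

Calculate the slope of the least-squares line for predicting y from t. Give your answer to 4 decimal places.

n = 9, Σx = 50.5, Σy = 24, Σxy = 45.6, Σx² = 410.73
Sxx = Σx² − (Σx)²/n = 410.73 − 283.361111 = 127.368889
Sxy = Σxy − (Σx)(Σy)/n = 45.6 − 134.666667 = -89.066667
b = Sxy/Sxx = -89.066667/127.368889 = -0.699281

-0.6993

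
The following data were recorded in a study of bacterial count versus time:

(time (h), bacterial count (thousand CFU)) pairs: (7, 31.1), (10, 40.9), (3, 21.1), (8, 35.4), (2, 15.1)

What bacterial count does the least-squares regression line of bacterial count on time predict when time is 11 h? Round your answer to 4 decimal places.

44.1330

n = 5, Σx = 30, Σy = 143.6, Σxy = 1003.4, Σx² = 226
Sxx = Σx² − (Σx)²/n = 226 − 180 = 46
Sxy = Σxy − (Σx)(Σy)/n = 1003.4 − 861.6 = 141.8
b = Sxy/Sxx = 141.8/46 = 3.082609
a = ȳ − b·x̄ = 28.72 − 3.082609·6 = 10.224348
ŷ(11) = a + b·11 = 10.224348 + 3.082609·11 = 44.133043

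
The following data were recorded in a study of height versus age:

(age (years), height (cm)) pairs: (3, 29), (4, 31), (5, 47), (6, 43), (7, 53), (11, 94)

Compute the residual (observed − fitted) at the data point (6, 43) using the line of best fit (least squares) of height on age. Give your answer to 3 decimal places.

-6.500

n = 6, Σx = 36, Σy = 297, Σxy = 2109, Σx² = 256
Sxx = Σx² − (Σx)²/n = 256 − 216 = 40
Sxy = Σxy − (Σx)(Σy)/n = 2109 − 1782 = 327
b = Sxy/Sxx = 327/40 = 8.175
a = ȳ − b·x̄ = 49.5 − 8.175·6 = 0.45
ŷ(6) = 0.45 + 8.175·6 = 49.5
residual = y − ŷ = 43 − 49.5 = -6.5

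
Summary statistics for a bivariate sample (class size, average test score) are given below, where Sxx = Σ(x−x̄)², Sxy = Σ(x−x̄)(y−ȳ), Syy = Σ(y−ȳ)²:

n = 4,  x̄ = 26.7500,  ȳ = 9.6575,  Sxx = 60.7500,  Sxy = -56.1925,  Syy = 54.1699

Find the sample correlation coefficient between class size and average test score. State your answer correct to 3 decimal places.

r = Sxy/√(Sxx·Syy) = -56.1925/√(3290.821425) = -56.1925/57.365682 = -0.979549

-0.980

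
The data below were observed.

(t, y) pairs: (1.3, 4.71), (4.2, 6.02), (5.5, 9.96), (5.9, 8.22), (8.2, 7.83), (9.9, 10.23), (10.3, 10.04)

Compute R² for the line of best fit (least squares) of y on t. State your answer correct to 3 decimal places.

n = 7, Σx = 45.3, Σy = 57.01, Σxy = 403.58, Σx² = 355.73, Σy² = 491.9579
Sxx = Σx² − (Σx)²/n = 355.73 − 293.155714 = 62.574286
Sxy = Σxy − (Σx)(Σy)/n = 403.58 − 368.936143 = 34.643857
Syy = Σy² − (Σy)²/n = 491.9579 − 464.305729 = 27.652171
R² = Sxy²/(Sxx·Syy) = (34.643857)²/(62.574286·27.652171) = 0.693629

0.694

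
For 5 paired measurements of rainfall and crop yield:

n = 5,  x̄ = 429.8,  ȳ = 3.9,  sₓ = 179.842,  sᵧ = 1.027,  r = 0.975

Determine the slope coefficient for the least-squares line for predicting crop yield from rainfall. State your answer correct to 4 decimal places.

b = r · sᵧ/sₓ = 0.975 · 1.027/179.842 = 0.005568

0.0056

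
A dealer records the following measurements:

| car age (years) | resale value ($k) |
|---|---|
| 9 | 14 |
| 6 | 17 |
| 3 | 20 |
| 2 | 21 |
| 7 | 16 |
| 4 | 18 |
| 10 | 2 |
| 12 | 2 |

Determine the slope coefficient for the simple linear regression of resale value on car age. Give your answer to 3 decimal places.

-1.943

n = 8, Σx = 53, Σy = 110, Σxy = 558, Σx² = 439
Sxx = Σx² − (Σx)²/n = 439 − 351.125 = 87.875
Sxy = Σxy − (Σx)(Σy)/n = 558 − 728.75 = -170.75
b = Sxy/Sxx = -170.75/87.875 = -1.943101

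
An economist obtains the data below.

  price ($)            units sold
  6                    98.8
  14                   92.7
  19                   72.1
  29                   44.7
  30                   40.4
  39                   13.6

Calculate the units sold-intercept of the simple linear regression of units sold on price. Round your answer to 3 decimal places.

122.375

n = 6, Σx = 137, Σy = 362.3, Σxy = 6299.2, Σx² = 3855
Sxx = Σx² − (Σx)²/n = 3855 − 3128.166667 = 726.833333
Sxy = Σxy − (Σx)(Σy)/n = 6299.2 − 8272.516667 = -1973.316667
b = Sxy/Sxx = -1973.316667/726.833333 = -2.714951
a = ȳ − b·x̄ = 60.383333 − (-2.714951)·22.833333 = 122.374708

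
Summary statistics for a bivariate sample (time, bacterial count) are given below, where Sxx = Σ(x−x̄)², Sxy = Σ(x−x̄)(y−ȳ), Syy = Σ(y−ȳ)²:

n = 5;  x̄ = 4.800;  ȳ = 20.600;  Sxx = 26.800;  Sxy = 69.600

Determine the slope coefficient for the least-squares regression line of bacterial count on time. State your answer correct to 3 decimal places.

b = Sxy/Sxx = 69.6/26.8 = 2.597015

2.597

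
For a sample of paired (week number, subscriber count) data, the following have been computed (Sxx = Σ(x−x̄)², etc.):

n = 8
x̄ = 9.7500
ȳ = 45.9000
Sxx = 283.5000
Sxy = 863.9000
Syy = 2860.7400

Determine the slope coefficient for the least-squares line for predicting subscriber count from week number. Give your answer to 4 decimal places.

3.0473

b = Sxy/Sxx = 863.9/283.5 = 3.047266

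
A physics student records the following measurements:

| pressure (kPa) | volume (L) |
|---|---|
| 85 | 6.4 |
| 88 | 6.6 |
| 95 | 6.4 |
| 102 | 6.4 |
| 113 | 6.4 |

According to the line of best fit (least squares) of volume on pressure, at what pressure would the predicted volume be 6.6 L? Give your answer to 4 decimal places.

n = 5, Σx = 483, Σy = 32.2, Σxy = 3108.8, Σx² = 47167
Sxx = Σx² − (Σx)²/n = 47167 − 46657.8 = 509.2
Sxy = Σxy − (Σx)(Σy)/n = 3108.8 − 3110.52 = -1.72
b = Sxy/Sxx = -1.72/509.2 = -0.003378
a = ȳ − b·x̄ = 6.44 − (-0.003378)·96.6 = 6.766300
Set a + b·x = 6.6: x = (6.6 − 6.766300) / (-0.003378) = 49.232558

49.2326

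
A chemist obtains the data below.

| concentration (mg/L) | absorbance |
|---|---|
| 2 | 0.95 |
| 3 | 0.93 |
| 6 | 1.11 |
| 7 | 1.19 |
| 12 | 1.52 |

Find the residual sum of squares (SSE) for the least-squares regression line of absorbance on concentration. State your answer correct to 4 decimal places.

n = 5, Σx = 30, Σy = 5.7, Σxy = 37.92, Σx² = 242, Σy² = 6.726
Sxx = Σx² − (Σx)²/n = 242 − 180 = 62
Sxy = Σxy − (Σx)(Σy)/n = 37.92 − 34.2 = 3.72
Syy = Σy² − (Σy)²/n = 6.726 − 6.498 = 0.228
b = Sxy/Sxx = 3.72/62 = 0.06
SSE = Syy − b·Sxy = 0.228 − 0.06·3.72 = 0.0048

0.0048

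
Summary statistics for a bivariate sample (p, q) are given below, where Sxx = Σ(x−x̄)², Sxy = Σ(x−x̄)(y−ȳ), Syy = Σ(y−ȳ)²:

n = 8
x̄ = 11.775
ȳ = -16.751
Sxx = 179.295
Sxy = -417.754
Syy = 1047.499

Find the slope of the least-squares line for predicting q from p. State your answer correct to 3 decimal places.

-2.330

b = Sxy/Sxx = -417.754/179.295 = -2.329981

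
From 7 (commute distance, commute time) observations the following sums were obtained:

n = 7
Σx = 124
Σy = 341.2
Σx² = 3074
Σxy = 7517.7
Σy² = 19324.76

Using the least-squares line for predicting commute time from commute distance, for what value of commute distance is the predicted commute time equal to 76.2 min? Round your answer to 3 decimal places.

Sxx = Σx² − (Σx)²/n = 3074 − 2196.571429 = 877.428571
Sxy = Σxy − (Σx)(Σy)/n = 7517.7 − 6044.114286 = 1473.585714
b = Sxy/Sxx = 1473.585714/877.428571 = 1.679437
a = ȳ − b·x̄ = 48.742857 − 1.679437·17.714286 = 18.992836
Set a + b·x = 76.2: x = (76.2 − 18.992836) / 1.679437 = 34.063305

34.063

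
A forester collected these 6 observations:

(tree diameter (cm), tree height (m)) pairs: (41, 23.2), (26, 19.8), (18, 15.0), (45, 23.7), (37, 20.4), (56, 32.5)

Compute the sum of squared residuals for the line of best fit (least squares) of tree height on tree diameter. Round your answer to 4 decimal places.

17.7402

n = 6, Σx = 223, Σy = 134.6, Σxy = 5377.3, Σx² = 9211, Σy² = 3189.38
Sxx = Σx² − (Σx)²/n = 9211 − 8288.166667 = 922.833333
Sxy = Σxy − (Σx)(Σy)/n = 5377.3 − 5002.633333 = 374.666667
Syy = Σy² − (Σy)²/n = 3189.38 − 3019.526667 = 169.853333
b = Sxy/Sxx = 374.666667/922.833333 = 0.405996
SSE = Syy − b·Sxy = 169.853333 − 0.405996·374.666667 = 17.740155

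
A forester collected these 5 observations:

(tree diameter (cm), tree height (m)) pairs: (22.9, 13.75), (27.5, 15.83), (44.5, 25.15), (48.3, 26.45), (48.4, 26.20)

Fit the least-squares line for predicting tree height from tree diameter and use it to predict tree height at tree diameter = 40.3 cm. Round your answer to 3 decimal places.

22.476

n = 5, Σx = 191.6, Σy = 107.38, Σxy = 4414.99, Σx² = 7936.36
Sxx = Σx² − (Σx)²/n = 7936.36 − 7342.112 = 594.248
Sxy = Σxy − (Σx)(Σy)/n = 4414.99 − 4114.8016 = 300.1884
b = Sxy/Sxx = 300.1884/594.248 = 0.505157
a = ȳ − b·x̄ = 21.476 − 0.505157·38.32 = 2.118393
ŷ(40.3) = a + b·40.3 = 2.118393 + 0.505157·40.3 = 22.476210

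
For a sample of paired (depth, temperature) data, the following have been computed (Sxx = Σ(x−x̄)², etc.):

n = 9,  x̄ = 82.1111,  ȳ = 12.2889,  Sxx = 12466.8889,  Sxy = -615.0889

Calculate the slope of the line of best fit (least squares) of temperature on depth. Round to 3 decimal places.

-0.049

b = Sxy/Sxx = -615.0889/12466.8889 = -0.049338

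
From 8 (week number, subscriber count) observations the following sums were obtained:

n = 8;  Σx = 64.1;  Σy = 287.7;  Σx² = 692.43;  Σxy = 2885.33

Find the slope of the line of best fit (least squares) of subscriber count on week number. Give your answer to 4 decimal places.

Sxx = Σx² − (Σx)²/n = 692.43 − 513.60125 = 178.82875
Sxy = Σxy − (Σx)(Σy)/n = 2885.33 − 2305.19625 = 580.13375
b = Sxy/Sxx = 580.13375/178.82875 = 3.244074

3.2441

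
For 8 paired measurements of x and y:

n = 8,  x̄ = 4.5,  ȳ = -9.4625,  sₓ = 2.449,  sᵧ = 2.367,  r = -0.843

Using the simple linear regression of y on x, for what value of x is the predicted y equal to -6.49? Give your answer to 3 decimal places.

b = r · sᵧ/sₓ = -0.843 · 2.367/2.449 = -0.814774
a = ȳ − b·x̄ = -9.4625 − (-0.814774)·4.5 = -5.796018
Set a + b·x = -6.49: x = (-6.49 − (-5.796018)) / (-0.814774) = 0.851748

0.852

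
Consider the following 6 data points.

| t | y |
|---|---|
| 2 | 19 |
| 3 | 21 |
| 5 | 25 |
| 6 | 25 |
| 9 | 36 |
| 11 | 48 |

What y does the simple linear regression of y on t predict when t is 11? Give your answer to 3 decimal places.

n = 6, Σx = 36, Σy = 174, Σxy = 1228, Σx² = 276
Sxx = Σx² − (Σx)²/n = 276 − 216 = 60
Sxy = Σxy − (Σx)(Σy)/n = 1228 − 1044 = 184
b = Sxy/Sxx = 184/60 = 3.066667
a = ȳ − b·x̄ = 29 − 3.066667·6 = 10.6
ŷ(11) = a + b·11 = 10.6 + 3.066667·11 = 44.333333

44.333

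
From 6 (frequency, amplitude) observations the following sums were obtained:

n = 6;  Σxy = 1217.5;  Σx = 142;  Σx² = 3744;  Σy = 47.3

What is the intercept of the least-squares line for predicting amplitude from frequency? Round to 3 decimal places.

1.829

Sxx = Σx² − (Σx)²/n = 3744 − 3360.666667 = 383.333333
Sxy = Σxy − (Σx)(Σy)/n = 1217.5 − 1119.433333 = 98.066667
b = Sxy/Sxx = 98.066667/383.333333 = 0.255826
a = ȳ − b·x̄ = 7.883333 − 0.255826·23.666667 = 1.828783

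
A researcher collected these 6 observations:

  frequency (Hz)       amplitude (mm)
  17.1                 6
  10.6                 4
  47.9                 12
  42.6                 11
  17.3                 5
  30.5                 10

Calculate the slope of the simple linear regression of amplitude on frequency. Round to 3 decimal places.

n = 6, Σx = 166, Σy = 48, Σxy = 1579.9, Σx² = 5743.48
Sxx = Σx² − (Σx)²/n = 5743.48 − 4592.666667 = 1150.813333
Sxy = Σxy − (Σx)(Σy)/n = 1579.9 − 1328 = 251.9
b = Sxy/Sxx = 251.9/1150.813333 = 0.218889

0.219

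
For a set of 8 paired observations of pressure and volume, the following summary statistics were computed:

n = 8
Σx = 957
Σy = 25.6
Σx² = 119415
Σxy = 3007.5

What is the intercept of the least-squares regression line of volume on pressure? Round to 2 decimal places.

Sxx = Σx² − (Σx)²/n = 119415 − 114481.125 = 4933.875
Sxy = Σxy − (Σx)(Σy)/n = 3007.5 − 3062.4 = -54.9
b = Sxy/Sxx = -54.9/4933.875 = -0.011127
a = ȳ − b·x̄ = 3.2 − (-0.011127)·119.625 = 4.531086

4.53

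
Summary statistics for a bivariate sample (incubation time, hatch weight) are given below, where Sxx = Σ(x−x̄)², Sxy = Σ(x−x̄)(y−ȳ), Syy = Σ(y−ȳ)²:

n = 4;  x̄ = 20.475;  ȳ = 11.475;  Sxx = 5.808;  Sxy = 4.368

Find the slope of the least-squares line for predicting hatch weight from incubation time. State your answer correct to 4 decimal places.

b = Sxy/Sxx = 4.368/5.808 = 0.752066

0.7521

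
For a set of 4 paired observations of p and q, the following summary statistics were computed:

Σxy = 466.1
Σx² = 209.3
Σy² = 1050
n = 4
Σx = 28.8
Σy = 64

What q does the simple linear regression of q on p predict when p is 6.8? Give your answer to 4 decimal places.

14.9072

Sxx = Σx² − (Σx)²/n = 209.3 − 207.36 = 1.94
Sxy = Σxy − (Σx)(Σy)/n = 466.1 − 460.8 = 5.3
b = Sxy/Sxx = 5.3/1.94 = 2.731959
a = ȳ − b·x̄ = 16 − 2.731959·7.2 = -3.670103
ŷ(6.8) = a + b·6.8 = -3.670103 + 2.731959·6.8 = 14.907216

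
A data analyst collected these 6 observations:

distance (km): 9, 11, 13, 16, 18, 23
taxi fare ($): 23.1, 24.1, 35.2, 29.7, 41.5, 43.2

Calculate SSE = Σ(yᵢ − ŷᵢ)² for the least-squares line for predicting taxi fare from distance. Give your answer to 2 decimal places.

n = 6, Σx = 90, Σy = 196.8, Σxy = 3146.4, Σx² = 1480, Σy² = 6824.04
Sxx = Σx² − (Σx)²/n = 1480 − 1350 = 130
Sxy = Σxy − (Σx)(Σy)/n = 3146.4 − 2952 = 194.4
Syy = Σy² − (Σy)²/n = 6824.04 − 6455.04 = 369
b = Sxy/Sxx = 194.4/130 = 1.495385
SSE = Syy − b·Sxy = 369 − 1.495385·194.4 = 78.297231

78.30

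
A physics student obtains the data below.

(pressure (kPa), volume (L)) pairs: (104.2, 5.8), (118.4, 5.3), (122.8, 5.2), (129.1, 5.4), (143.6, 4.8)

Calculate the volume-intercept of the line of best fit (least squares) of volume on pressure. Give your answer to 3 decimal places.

n = 5, Σx = 618.1, Σy = 26.5, Σxy = 3256.86, Σx² = 77243.81
Sxx = Σx² − (Σx)²/n = 77243.81 − 76409.522 = 834.288
Sxy = Σxy − (Σx)(Σy)/n = 3256.86 − 3275.93 = -19.07
b = Sxy/Sxx = -19.07/834.288 = -0.022858
a = ȳ − b·x̄ = 5.3 − (-0.022858)·123.62 = 8.125683

8.126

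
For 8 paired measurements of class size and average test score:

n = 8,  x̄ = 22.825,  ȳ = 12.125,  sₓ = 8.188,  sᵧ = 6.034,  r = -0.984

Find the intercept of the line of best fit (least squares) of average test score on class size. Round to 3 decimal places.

28.676

b = r · sᵧ/sₓ = -0.984 · 6.034/8.188 = -0.725141
a = ȳ − b·x̄ = 12.125 − (-0.725141)·22.825 = 28.676347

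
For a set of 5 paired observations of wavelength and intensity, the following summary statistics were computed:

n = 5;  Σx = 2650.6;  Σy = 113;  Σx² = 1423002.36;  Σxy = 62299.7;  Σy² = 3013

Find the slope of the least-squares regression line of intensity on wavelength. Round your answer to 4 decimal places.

0.1341

Sxx = Σx² − (Σx)²/n = 1423002.36 − 1405136.072 = 17866.288
Sxy = Σxy − (Σx)(Σy)/n = 62299.7 − 59903.56 = 2396.14
b = Sxy/Sxx = 2396.14/17866.288 = 0.134115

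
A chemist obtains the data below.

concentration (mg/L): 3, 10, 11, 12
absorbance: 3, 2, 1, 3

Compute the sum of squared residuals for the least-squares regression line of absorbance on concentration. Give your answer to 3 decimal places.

2.250

n = 4, Σx = 36, Σy = 9, Σxy = 76, Σx² = 374, Σy² = 23
Sxx = Σx² − (Σx)²/n = 374 − 324 = 50
Sxy = Σxy − (Σx)(Σy)/n = 76 − 81 = -5
Syy = Σy² − (Σy)²/n = 23 − 20.25 = 2.75
b = Sxy/Sxx = -5/50 = -0.1
SSE = Syy − b·Sxy = 2.75 − (-0.1)·(-5) = 2.25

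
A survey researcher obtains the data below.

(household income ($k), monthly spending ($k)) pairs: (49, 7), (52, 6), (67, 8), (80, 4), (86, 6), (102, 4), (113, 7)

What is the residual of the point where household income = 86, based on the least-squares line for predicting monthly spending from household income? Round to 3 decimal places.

n = 7, Σx = 549, Σy = 42, Σxy = 3226, Σx² = 46563
Sxx = Σx² − (Σx)²/n = 46563 − 43057.285714 = 3505.714286
Sxy = Σxy − (Σx)(Σy)/n = 3226 − 3294 = -68
b = Sxy/Sxx = -68/3505.714286 = -0.019397
a = ȳ − b·x̄ = 6 − (-0.019397)·78.428571 = 7.521271
ŷ(86) = 7.521271 + (-0.019397)·86 = 5.853138
residual = y − ŷ = 6 − 5.853138 = 0.146862

0.147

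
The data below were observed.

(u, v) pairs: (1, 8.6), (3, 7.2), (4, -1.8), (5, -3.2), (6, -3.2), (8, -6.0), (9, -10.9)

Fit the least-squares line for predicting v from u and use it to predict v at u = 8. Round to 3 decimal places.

n = 7, Σx = 36, Σy = -9.3, Σxy = -158.3, Σx² = 232
Sxx = Σx² − (Σx)²/n = 232 − 185.142857 = 46.857143
Sxy = Σxy − (Σx)(Σy)/n = -158.3 − (-47.828571) = -110.471429
b = Sxy/Sxx = -110.471429/46.857143 = -2.357622
a = ȳ − b·x̄ = -1.328571 − (-2.357622)·5.142857 = 10.796341
ŷ(8) = a + b·8 = 10.796341 + (-2.357622)·8 = -8.064634

-8.065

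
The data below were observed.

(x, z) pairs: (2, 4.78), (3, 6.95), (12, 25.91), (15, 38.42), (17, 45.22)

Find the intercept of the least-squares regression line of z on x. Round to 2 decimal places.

n = 5, Σx = 49, Σy = 121.28, Σxy = 1686.37, Σx² = 671
Sxx = Σx² − (Σx)²/n = 671 − 480.2 = 190.8
Sxy = Σxy − (Σx)(Σy)/n = 1686.37 − 1188.544 = 497.826
b = Sxy/Sxx = 497.826/190.8 = 2.609151
a = ȳ − b·x̄ = 24.256 − 2.609151·9.8 = -1.313679

-1.31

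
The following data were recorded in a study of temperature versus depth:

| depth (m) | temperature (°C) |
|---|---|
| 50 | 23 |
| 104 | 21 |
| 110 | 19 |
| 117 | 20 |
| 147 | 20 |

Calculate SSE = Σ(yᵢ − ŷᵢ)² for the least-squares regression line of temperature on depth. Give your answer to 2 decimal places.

3.18

n = 5, Σx = 528, Σy = 103, Σxy = 10704, Σx² = 60714, Σy² = 2131
Sxx = Σx² − (Σx)²/n = 60714 − 55756.8 = 4957.2
Sxy = Σxy − (Σx)(Σy)/n = 10704 − 10876.8 = -172.8
Syy = Σy² − (Σy)²/n = 2131 − 2121.8 = 9.2
b = Sxy/Sxx = -172.8/4957.2 = -0.034858
SSE = Syy − b·Sxy = 9.2 − (-0.034858)·(-172.8) = 3.176471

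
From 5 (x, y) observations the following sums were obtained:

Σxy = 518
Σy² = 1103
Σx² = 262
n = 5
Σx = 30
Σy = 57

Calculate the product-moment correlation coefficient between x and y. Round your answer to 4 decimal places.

Sxx = Σx² − (Σx)²/n = 262 − 180 = 82
Sxy = Σxy − (Σx)(Σy)/n = 518 − 342 = 176
Syy = Σy² − (Σy)²/n = 1103 − 649.8 = 453.2
r = Sxy/√(Sxx·Syy) = 176/√(37162.4) = 176/192.775517 = 0.912979

0.9130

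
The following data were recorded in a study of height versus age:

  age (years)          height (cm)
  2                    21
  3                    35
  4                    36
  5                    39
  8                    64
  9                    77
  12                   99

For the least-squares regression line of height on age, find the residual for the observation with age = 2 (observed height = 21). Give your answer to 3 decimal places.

-0.478

n = 7, Σx = 43, Σy = 371, Σxy = 2879, Σx² = 343
Sxx = Σx² − (Σx)²/n = 343 − 264.142857 = 78.857143
Sxy = Σxy − (Σx)(Σy)/n = 2879 − 2279 = 600
b = Sxy/Sxx = 600/78.857143 = 7.608696
a = ȳ − b·x̄ = 53 − 7.608696·6.142857 = 6.260870
ŷ(2) = 6.260870 + 7.608696·2 = 21.478261
residual = y − ŷ = 21 − 21.478261 = -0.478261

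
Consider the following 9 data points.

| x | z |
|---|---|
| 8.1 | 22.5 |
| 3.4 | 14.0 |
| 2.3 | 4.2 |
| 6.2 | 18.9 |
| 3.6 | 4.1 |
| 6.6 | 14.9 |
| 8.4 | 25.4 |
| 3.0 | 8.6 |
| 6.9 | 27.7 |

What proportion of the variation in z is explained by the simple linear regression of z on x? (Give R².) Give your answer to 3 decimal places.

n = 9, Σx = 48.5, Σy = 140.3, Σxy = 900.08, Σx² = 304.59, Σy² = 2802.33
Sxx = Σx² − (Σx)²/n = 304.59 − 261.361111 = 43.228889
Sxy = Σxy − (Σx)(Σy)/n = 900.08 − 756.061111 = 144.018889
Syy = Σy² − (Σy)²/n = 2802.33 − 2187.121111 = 615.208889
R² = Sxy²/(Sxx·Syy) = (144.018889)²/(43.228889·615.208889) = 0.779906

0.780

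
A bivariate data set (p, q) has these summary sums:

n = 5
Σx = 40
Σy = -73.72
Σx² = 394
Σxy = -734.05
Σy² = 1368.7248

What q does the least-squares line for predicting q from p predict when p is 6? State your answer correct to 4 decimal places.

-10.8443

Sxx = Σx² − (Σx)²/n = 394 − 320 = 74
Sxy = Σxy − (Σx)(Σy)/n = -734.05 − (-589.76) = -144.29
b = Sxy/Sxx = -144.29/74 = -1.949865
a = ȳ − b·x̄ = -14.744 − (-1.949865)·8 = 0.854919
ŷ(6) = a + b·6 = 0.854919 + (-1.949865)·6 = -10.844270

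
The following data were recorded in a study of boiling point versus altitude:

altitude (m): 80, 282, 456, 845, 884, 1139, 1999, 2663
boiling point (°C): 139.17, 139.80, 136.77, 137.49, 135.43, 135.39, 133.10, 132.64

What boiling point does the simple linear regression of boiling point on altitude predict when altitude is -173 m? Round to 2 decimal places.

139.54

n = 8, Σx = 8348, Σy = 1089.79, Σxy = 1122319.92, Σx² = 14174232
Sxx = Σx² − (Σx)²/n = 14174232 − 8711138 = 5463094
Sxy = Σxy − (Σx)(Σy)/n = 1122319.92 − 1137195.865 = -14875.945
b = Sxy/Sxx = -14875.945/5463094 = -0.002723
a = ȳ − b·x̄ = 136.22375 − (-0.002723)·1043.5 = 139.065189
ŷ(-173) = a + b·-173 = 139.065189 + (-0.002723)·(-173) = 139.536266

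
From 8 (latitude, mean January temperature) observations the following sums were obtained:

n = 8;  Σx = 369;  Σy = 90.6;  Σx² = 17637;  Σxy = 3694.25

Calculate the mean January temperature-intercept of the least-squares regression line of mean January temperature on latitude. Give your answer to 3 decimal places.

Sxx = Σx² − (Σx)²/n = 17637 − 17020.125 = 616.875
Sxy = Σxy − (Σx)(Σy)/n = 3694.25 − 4178.925 = -484.675
b = Sxy/Sxx = -484.675/616.875 = -0.785694
a = ȳ − b·x̄ = 11.325 − (-0.785694)·46.125 = 47.565137

47.565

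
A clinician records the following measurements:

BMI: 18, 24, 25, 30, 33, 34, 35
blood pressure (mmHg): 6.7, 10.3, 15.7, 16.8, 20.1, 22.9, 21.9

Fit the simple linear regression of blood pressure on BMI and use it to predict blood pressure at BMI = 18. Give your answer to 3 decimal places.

6.671

n = 7, Σx = 199, Σy = 114.4, Σxy = 3472.7, Σx² = 5895
Sxx = Σx² − (Σx)²/n = 5895 − 5657.285714 = 237.714286
Sxy = Σxy − (Σx)(Σy)/n = 3472.7 − 3252.228571 = 220.471429
b = Sxy/Sxx = 220.471429/237.714286 = 0.927464
a = ȳ − b·x̄ = 16.342857 − 0.927464·28.428571 = -10.023618
ŷ(18) = a + b·18 = -10.023618 + 0.927464·18 = 6.670733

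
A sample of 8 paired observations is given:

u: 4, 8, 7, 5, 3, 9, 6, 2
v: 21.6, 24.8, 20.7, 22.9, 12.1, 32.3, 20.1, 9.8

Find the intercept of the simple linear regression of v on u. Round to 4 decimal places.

n = 8, Σx = 44, Σy = 164.3, Σxy = 1011.4, Σx² = 284
Sxx = Σx² − (Σx)²/n = 284 − 242 = 42
Sxy = Σxy − (Σx)(Σy)/n = 1011.4 − 903.65 = 107.75
b = Sxy/Sxx = 107.75/42 = 2.565476
a = ȳ − b·x̄ = 20.5375 − 2.565476·5.5 = 6.427381

6.4274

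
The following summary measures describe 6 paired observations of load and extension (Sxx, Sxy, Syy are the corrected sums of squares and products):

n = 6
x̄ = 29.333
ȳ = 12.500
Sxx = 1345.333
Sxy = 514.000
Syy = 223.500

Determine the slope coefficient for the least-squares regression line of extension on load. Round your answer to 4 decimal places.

0.3821

b = Sxy/Sxx = 514/1345.333 = 0.382062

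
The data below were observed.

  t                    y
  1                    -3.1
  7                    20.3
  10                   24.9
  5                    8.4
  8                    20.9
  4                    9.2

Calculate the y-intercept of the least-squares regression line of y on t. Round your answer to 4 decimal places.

n = 6, Σx = 35, Σy = 80.6, Σxy = 634, Σx² = 255
Sxx = Σx² − (Σx)²/n = 255 − 204.166667 = 50.833333
Sxy = Σxy − (Σx)(Σy)/n = 634 − 470.166667 = 163.833333
b = Sxy/Sxx = 163.833333/50.833333 = 3.222951
a = ȳ − b·x̄ = 13.433333 − 3.222951·5.833333 = -5.367213

-5.3672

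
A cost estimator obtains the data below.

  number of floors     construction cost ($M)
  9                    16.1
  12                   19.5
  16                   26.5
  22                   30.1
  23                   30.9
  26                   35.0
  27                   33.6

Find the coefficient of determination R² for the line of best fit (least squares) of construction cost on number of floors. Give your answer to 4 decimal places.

n = 7, Σx = 135, Σy = 191.7, Σxy = 3993, Σx² = 2899, Σy² = 5556.49
Sxx = Σx² − (Σx)²/n = 2899 − 2603.571429 = 295.428571
Sxy = Σxy − (Σx)(Σy)/n = 3993 − 3697.071429 = 295.928571
Syy = Σy² − (Σy)²/n = 5556.49 − 5249.841429 = 306.648571
R² = Sxy²/(Sxx·Syy) = (295.928571)²/(295.428571·306.648571) = 0.966675

0.9667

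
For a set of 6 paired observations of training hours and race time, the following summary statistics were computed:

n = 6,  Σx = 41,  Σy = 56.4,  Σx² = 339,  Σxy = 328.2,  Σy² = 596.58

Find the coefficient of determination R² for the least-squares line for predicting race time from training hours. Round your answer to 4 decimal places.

0.8373

Sxx = Σx² − (Σx)²/n = 339 − 280.166667 = 58.833333
Sxy = Σxy − (Σx)(Σy)/n = 328.2 − 385.4 = -57.2
Syy = Σy² − (Σy)²/n = 596.58 − 530.16 = 66.42
R² = Sxy²/(Sxx·Syy) = (-57.2)²/(58.833333·66.42) = 0.837278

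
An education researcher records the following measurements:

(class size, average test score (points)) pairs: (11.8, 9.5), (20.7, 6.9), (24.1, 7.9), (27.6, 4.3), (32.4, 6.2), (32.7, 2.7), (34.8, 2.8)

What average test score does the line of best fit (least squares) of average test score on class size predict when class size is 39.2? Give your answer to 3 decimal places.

2.220

n = 7, Σx = 184.1, Σy = 40.3, Σxy = 950.61, Σx² = 5240.39
Sxx = Σx² − (Σx)²/n = 5240.39 − 4841.83 = 398.56
Sxy = Σxy − (Σx)(Σy)/n = 950.61 − 1059.89 = -109.28
b = Sxy/Sxx = -109.28/398.56 = -0.274187
a = ȳ − b·x̄ = 5.757143 − (-0.274187)·26.3 = 12.968263
ŷ(39.2) = a + b·39.2 = 12.968263 + (-0.274187)·39.2 = 2.220130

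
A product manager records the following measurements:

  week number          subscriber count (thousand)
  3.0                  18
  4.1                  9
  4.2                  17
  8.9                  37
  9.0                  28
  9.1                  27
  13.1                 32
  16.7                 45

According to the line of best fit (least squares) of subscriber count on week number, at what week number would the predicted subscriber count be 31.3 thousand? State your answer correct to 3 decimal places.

10.632

n = 8, Σx = 68.1, Σy = 213, Σxy = 2160, Σx² = 736.97
Sxx = Σx² − (Σx)²/n = 736.97 − 579.70125 = 157.26875
Sxy = Σxy − (Σx)(Σy)/n = 2160 − 1813.1625 = 346.8375
b = Sxy/Sxx = 346.8375/157.26875 = 2.205381
a = ȳ − b·x̄ = 26.625 − 2.205381·8.5125 = 7.851695
Set a + b·x = 31.3: x = (31.3 − 7.851695) / 2.205381 = 10.632315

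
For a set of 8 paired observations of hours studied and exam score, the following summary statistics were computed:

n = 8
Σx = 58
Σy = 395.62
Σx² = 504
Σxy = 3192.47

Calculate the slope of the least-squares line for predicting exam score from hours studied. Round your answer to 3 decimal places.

Sxx = Σx² − (Σx)²/n = 504 − 420.5 = 83.5
Sxy = Σxy − (Σx)(Σy)/n = 3192.47 − 2868.245 = 324.225
b = Sxy/Sxx = 324.225/83.5 = 3.882934

3.883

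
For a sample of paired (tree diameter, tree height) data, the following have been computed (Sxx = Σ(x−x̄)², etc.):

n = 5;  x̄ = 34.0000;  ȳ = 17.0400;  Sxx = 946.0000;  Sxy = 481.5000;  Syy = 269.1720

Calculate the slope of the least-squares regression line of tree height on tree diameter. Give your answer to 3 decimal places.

0.509

b = Sxy/Sxx = 481.5/946 = 0.508985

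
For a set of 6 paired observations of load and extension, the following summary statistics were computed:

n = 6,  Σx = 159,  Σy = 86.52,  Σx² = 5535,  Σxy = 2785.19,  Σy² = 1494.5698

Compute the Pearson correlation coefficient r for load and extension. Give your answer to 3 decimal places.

0.862

Sxx = Σx² − (Σx)²/n = 5535 − 4213.5 = 1321.5
Sxy = Σxy − (Σx)(Σy)/n = 2785.19 − 2292.78 = 492.41
Syy = Σy² − (Σy)²/n = 1494.5698 − 1247.6184 = 246.9514
r = Sxy/√(Sxx·Syy) = 492.41/√(326346.2751) = 492.41/571.267254 = 0.861961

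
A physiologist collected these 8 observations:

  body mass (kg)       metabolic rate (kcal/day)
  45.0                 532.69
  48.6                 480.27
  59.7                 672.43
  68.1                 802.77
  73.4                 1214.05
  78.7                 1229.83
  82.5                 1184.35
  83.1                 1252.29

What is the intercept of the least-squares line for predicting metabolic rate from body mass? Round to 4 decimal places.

n = 8, Σx = 539.1, Σy = 7368.68, Σxy = 529797.945, Σx² = 37881.77
Sxx = Σx² − (Σx)²/n = 37881.77 − 36328.60125 = 1553.16875
Sxy = Σxy − (Σx)(Σy)/n = 529797.945 − 496556.9235 = 33241.0215
b = Sxy/Sxx = 33241.0215/1553.16875 = 21.402067
a = ȳ − b·x̄ = 921.085 − 21.402067·67.3875 = -521.146783

-521.1468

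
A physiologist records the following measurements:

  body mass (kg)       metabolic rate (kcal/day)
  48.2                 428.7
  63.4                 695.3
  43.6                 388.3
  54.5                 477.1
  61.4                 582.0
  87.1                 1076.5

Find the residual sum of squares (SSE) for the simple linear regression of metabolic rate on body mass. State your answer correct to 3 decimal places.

n = 6, Σx = 358.2, Σy = 3647.9, Σxy = 237175.14, Σx² = 22570.38, Σy² = 2543203.33
Sxx = Σx² − (Σx)²/n = 22570.38 − 21384.54 = 1185.84
Sxy = Σxy − (Σx)(Σy)/n = 237175.14 − 217779.63 = 19395.51
Syy = Σy² − (Σy)²/n = 2543203.33 − 2217862.401667 = 325340.928333
b = Sxy/Sxx = 19395.51/1185.84 = 16.355925
SSE = Syy − b·Sxy = 325340.928333 − 16.355925·19395.51 = 8109.423105

8109.423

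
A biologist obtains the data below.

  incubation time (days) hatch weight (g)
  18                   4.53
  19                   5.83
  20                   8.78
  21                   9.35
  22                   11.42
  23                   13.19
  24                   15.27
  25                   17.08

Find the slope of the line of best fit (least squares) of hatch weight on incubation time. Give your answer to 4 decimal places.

1.7899

n = 8, Σx = 172, Σy = 85.45, Σxy = 1912.35, Σx² = 3740
Sxx = Σx² − (Σx)²/n = 3740 − 3698 = 42
Sxy = Σxy − (Σx)(Σy)/n = 1912.35 − 1837.175 = 75.175
b = Sxy/Sxx = 75.175/42 = 1.789881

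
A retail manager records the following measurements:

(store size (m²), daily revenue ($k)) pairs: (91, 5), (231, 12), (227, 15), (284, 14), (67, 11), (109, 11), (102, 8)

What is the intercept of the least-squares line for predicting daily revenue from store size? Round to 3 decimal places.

n = 7, Σx = 1111, Σy = 76, Σxy = 13360, Σx² = 220601
Sxx = Σx² − (Σx)²/n = 220601 − 176331.571429 = 44269.428571
Sxy = Σxy − (Σx)(Σy)/n = 13360 − 12062.285714 = 1297.714286
b = Sxy/Sxx = 1297.714286/44269.428571 = 0.029314
a = ȳ − b·x̄ = 10.857143 − 0.029314·158.714286 = 6.204591

6.205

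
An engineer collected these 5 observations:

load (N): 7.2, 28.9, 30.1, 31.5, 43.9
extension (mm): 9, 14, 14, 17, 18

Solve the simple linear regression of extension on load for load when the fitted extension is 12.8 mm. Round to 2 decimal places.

21.99

n = 5, Σx = 141.6, Σy = 72, Σxy = 2216.5, Σx² = 4712.52
Sxx = Σx² − (Σx)²/n = 4712.52 − 4010.112 = 702.408
Sxy = Σxy − (Σx)(Σy)/n = 2216.5 − 2039.04 = 177.46
b = Sxy/Sxx = 177.46/702.408 = 0.252645
a = ȳ − b·x̄ = 14.4 − 0.252645·28.32 = 7.245088
Set a + b·x = 12.8: x = (12.8 − 7.245088) / 0.252645 = 21.987008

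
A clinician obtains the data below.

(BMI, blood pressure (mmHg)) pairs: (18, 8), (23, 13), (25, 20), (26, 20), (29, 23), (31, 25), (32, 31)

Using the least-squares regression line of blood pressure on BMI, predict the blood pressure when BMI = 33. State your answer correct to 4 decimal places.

30.1584

n = 7, Σx = 184, Σy = 140, Σxy = 3897, Σx² = 4980
Sxx = Σx² − (Σx)²/n = 4980 − 4836.571429 = 143.428571
Sxy = Σxy − (Σx)(Σy)/n = 3897 − 3680 = 217
b = Sxy/Sxx = 217/143.428571 = 1.512948
a = ȳ − b·x̄ = 20 − 1.512948·26.285714 = -19.768924
ŷ(33) = a + b·33 = -19.768924 + 1.512948·33 = 30.158367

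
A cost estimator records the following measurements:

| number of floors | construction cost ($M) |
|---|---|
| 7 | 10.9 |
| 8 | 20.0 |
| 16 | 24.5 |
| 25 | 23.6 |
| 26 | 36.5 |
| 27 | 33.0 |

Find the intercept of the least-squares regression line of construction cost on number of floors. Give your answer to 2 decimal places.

9.11

n = 6, Σx = 109, Σy = 148.5, Σxy = 3058.3, Σx² = 2399
Sxx = Σx² − (Σx)²/n = 2399 − 1980.166667 = 418.833333
Sxy = Σxy − (Σx)(Σy)/n = 3058.3 − 2697.75 = 360.55
b = Sxy/Sxx = 360.55/418.833333 = 0.860844
a = ȳ − b·x̄ = 24.75 − 0.860844·18.166667 = 9.111341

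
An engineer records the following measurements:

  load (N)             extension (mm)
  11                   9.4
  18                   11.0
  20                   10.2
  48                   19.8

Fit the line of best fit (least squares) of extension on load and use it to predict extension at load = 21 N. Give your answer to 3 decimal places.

11.647

n = 4, Σx = 97, Σy = 50.4, Σxy = 1455.8, Σx² = 3149
Sxx = Σx² − (Σx)²/n = 3149 − 2352.25 = 796.75
Sxy = Σxy − (Σx)(Σy)/n = 1455.8 − 1222.2 = 233.6
b = Sxy/Sxx = 233.6/796.75 = 0.293191
a = ȳ − b·x̄ = 12.6 − 0.293191·24.25 = 5.490116
ŷ(21) = a + b·21 = 5.490116 + 0.293191·21 = 11.647129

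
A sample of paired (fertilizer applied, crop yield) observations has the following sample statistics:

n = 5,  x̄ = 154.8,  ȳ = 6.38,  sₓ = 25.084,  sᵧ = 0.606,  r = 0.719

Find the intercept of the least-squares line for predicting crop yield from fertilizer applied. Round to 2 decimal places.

b = r · sᵧ/sₓ = 0.719 · 0.606/25.084 = 0.017370
a = ȳ − b·x̄ = 6.38 − 0.017370·154.8 = 3.691094

3.69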